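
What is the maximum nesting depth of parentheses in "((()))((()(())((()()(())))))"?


Input: "((()))((()(())((()()(())))))"
Tracking depth:
  Position 0 '(': depth becomes 1
  Position 1 '(': depth becomes 2
  Position 2 '(': depth becomes 3
  Position 3 ')': depth becomes 2
  Position 4 ')': depth becomes 1
  Position 5 ')': depth becomes 0
  Position 6 '(': depth becomes 1
  Position 7 '(': depth becomes 2
  Position 8 '(': depth becomes 3
  Position 9 ')': depth becomes 2
  Position 10 '(': depth becomes 3
  Position 11 '(': depth becomes 4
  Position 12 ')': depth becomes 3
  Position 13 ')': depth becomes 2
  Position 14 '(': depth becomes 3
  Position 15 '(': depth becomes 4
  Position 16 '(': depth becomes 5
  Position 17 ')': depth becomes 4
  Position 18 '(': depth becomes 5
  Position 19 ')': depth becomes 4
  Position 20 '(': depth becomes 5
  Position 21 '(': depth becomes 6
  Position 22 ')': depth becomes 5
  Position 23 ')': depth becomes 4
  Position 24 ')': depth becomes 3
  Position 25 ')': depth becomes 2
  Position 26 ')': depth becomes 1
  Position 27 ')': depth becomes 0
Maximum depth reached: 6

6


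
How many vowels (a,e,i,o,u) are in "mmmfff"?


Input: mmmfff
Checking each character:
  'm' at position 0: consonant
  'm' at position 1: consonant
  'm' at position 2: consonant
  'f' at position 3: consonant
  'f' at position 4: consonant
  'f' at position 5: consonant
Total vowels: 0

0


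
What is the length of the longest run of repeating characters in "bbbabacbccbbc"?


Input: "bbbabacbccbbc"
Scanning for longest run:
  Position 1 ('b'): continues run of 'b', length=2
  Position 2 ('b'): continues run of 'b', length=3
  Position 3 ('a'): new char, reset run to 1
  Position 4 ('b'): new char, reset run to 1
  Position 5 ('a'): new char, reset run to 1
  Position 6 ('c'): new char, reset run to 1
  Position 7 ('b'): new char, reset run to 1
  Position 8 ('c'): new char, reset run to 1
  Position 9 ('c'): continues run of 'c', length=2
  Position 10 ('b'): new char, reset run to 1
  Position 11 ('b'): continues run of 'b', length=2
  Position 12 ('c'): new char, reset run to 1
Longest run: 'b' with length 3

3


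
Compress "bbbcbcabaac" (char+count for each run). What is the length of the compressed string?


Input: bbbcbcabaac
Runs:
  'b' x 3 => "b3"
  'c' x 1 => "c1"
  'b' x 1 => "b1"
  'c' x 1 => "c1"
  'a' x 1 => "a1"
  'b' x 1 => "b1"
  'a' x 2 => "a2"
  'c' x 1 => "c1"
Compressed: "b3c1b1c1a1b1a2c1"
Compressed length: 16

16


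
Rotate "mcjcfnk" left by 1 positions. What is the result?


Input: "mcjcfnk", rotate left by 1
First 1 characters: "m"
Remaining characters: "cjcfnk"
Concatenate remaining + first: "cjcfnk" + "m" = "cjcfnkm"

cjcfnkm


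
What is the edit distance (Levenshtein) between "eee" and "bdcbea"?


Computing edit distance: "eee" -> "bdcbea"
DP table:
           b    d    c    b    e    a
      0    1    2    3    4    5    6
  e   1    1    2    3    4    4    5
  e   2    2    2    3    4    4    5
  e   3    3    3    3    4    4    5
Edit distance = dp[3][6] = 5

5


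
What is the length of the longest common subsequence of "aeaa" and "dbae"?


LCS of "aeaa" and "dbae"
DP table:
           d    b    a    e
      0    0    0    0    0
  a   0    0    0    1    1
  e   0    0    0    1    2
  a   0    0    0    1    2
  a   0    0    0    1    2
LCS length = dp[4][4] = 2

2


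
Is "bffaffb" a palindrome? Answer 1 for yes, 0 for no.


Input: bffaffb
Reversed: bffaffb
  Compare pos 0 ('b') with pos 6 ('b'): match
  Compare pos 1 ('f') with pos 5 ('f'): match
  Compare pos 2 ('f') with pos 4 ('f'): match
Result: palindrome

1


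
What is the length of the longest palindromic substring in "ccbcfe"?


Input: "ccbcfe"
Checking substrings for palindromes:
  [1:4] "cbc" (len 3) => palindrome
  [0:2] "cc" (len 2) => palindrome
Longest palindromic substring: "cbc" with length 3

3


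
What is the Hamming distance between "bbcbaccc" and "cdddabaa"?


Comparing "bbcbaccc" and "cdddabaa" position by position:
  Position 0: 'b' vs 'c' => differ
  Position 1: 'b' vs 'd' => differ
  Position 2: 'c' vs 'd' => differ
  Position 3: 'b' vs 'd' => differ
  Position 4: 'a' vs 'a' => same
  Position 5: 'c' vs 'b' => differ
  Position 6: 'c' vs 'a' => differ
  Position 7: 'c' vs 'a' => differ
Total differences (Hamming distance): 7

7


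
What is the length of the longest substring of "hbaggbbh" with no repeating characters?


Input: "hbaggbbh"
Sliding window (track last position of each char):
  Position 0 ('h'): window [0,0] length 1 -- new best
  Position 1 ('b'): window [0,1] length 2 -- new best
  Position 2 ('a'): window [0,2] length 3 -- new best
  Position 3 ('g'): window [0,3] length 4 -- new best
  Position 4 ('g'): repeat (last at 3), move window start to 4
  Position 4 ('g'): window [4,4] length 1
  Position 5 ('b'): window [4,5] length 2
  Position 6 ('b'): repeat (last at 5), move window start to 6
  Position 6 ('b'): window [6,6] length 1
  Position 7 ('h'): window [6,7] length 2
Longest substring with no repeats: "hbag" with length 4

4


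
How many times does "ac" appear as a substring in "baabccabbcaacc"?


Searching for "ac" in "baabccabbcaacc"
Scanning each position:
  Position 0: "ba" => no
  Position 1: "aa" => no
  Position 2: "ab" => no
  Position 3: "bc" => no
  Position 4: "cc" => no
  Position 5: "ca" => no
  Position 6: "ab" => no
  Position 7: "bb" => no
  Position 8: "bc" => no
  Position 9: "ca" => no
  Position 10: "aa" => no
  Position 11: "ac" => MATCH
  Position 12: "cc" => no
Total occurrences: 1

1


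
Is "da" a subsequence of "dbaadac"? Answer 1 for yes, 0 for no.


Check if "da" is a subsequence of "dbaadac"
Greedy scan:
  Position 0 ('d'): matches sub[0] = 'd'
  Position 1 ('b'): no match needed
  Position 2 ('a'): matches sub[1] = 'a'
  Position 3 ('a'): no match needed
  Position 4 ('d'): no match needed
  Position 5 ('a'): no match needed
  Position 6 ('c'): no match needed
All 2 characters matched => is a subsequence

1


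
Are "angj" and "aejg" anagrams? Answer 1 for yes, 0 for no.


Strings: "angj", "aejg"
Sorted first:  agjn
Sorted second: aegj
Differ at position 1: 'g' vs 'e' => not anagrams

0


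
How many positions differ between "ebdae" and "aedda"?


Comparing "ebdae" and "aedda" position by position:
  Position 0: 'e' vs 'a' => DIFFER
  Position 1: 'b' vs 'e' => DIFFER
  Position 2: 'd' vs 'd' => same
  Position 3: 'a' vs 'd' => DIFFER
  Position 4: 'e' vs 'a' => DIFFER
Positions that differ: 4

4


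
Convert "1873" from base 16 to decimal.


Input: "1873" in base 16
Positional expansion:
  Digit '1' (value 1) x 16^3 = 4096
  Digit '8' (value 8) x 16^2 = 2048
  Digit '7' (value 7) x 16^1 = 112
  Digit '3' (value 3) x 16^0 = 3
Sum = 6259

6259


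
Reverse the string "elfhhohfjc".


Input: elfhhohfjc
Reading characters right to left:
  Position 9: 'c'
  Position 8: 'j'
  Position 7: 'f'
  Position 6: 'h'
  Position 5: 'o'
  Position 4: 'h'
  Position 3: 'h'
  Position 2: 'f'
  Position 1: 'l'
  Position 0: 'e'
Reversed: cjfhohhfle

cjfhohhfle


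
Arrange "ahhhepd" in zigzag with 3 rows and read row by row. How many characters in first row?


Zigzag "ahhhepd" into 3 rows:
Placing characters:
  'a' => row 0
  'h' => row 1
  'h' => row 2
  'h' => row 1
  'e' => row 0
  'p' => row 1
  'd' => row 2
Rows:
  Row 0: "ae"
  Row 1: "hhp"
  Row 2: "hd"
First row length: 2

2


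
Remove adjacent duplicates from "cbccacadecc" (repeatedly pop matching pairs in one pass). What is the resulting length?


Input: cbccacadecc
Stack-based adjacent duplicate removal:
  Read 'c': push. Stack: c
  Read 'b': push. Stack: cb
  Read 'c': push. Stack: cbc
  Read 'c': matches stack top 'c' => pop. Stack: cb
  Read 'a': push. Stack: cba
  Read 'c': push. Stack: cbac
  Read 'a': push. Stack: cbaca
  Read 'd': push. Stack: cbacad
  Read 'e': push. Stack: cbacade
  Read 'c': push. Stack: cbacadec
  Read 'c': matches stack top 'c' => pop. Stack: cbacade
Final stack: "cbacade" (length 7)

7


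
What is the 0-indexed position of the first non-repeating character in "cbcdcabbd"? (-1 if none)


Input: cbcdcabbd
Character frequencies:
  'a': 1
  'b': 3
  'c': 3
  'd': 2
Scanning left to right for freq == 1:
  Position 0 ('c'): freq=3, skip
  Position 1 ('b'): freq=3, skip
  Position 2 ('c'): freq=3, skip
  Position 3 ('d'): freq=2, skip
  Position 4 ('c'): freq=3, skip
  Position 5 ('a'): unique! => answer = 5

5


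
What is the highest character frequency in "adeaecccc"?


Input: adeaecccc
Character counts:
  'a': 2
  'c': 4
  'd': 1
  'e': 2
Maximum frequency: 4

4


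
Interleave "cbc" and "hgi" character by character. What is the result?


Interleaving "cbc" and "hgi":
  Position 0: 'c' from first, 'h' from second => "ch"
  Position 1: 'b' from first, 'g' from second => "bg"
  Position 2: 'c' from first, 'i' from second => "ci"
Result: chbgci

chbgci


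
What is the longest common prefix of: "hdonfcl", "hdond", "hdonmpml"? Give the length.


Words: hdonfcl, hdond, hdonmpml
  Position 0: all 'h' => match
  Position 1: all 'd' => match
  Position 2: all 'o' => match
  Position 3: all 'n' => match
  Position 4: ('f', 'd', 'm') => mismatch, stop
LCP = "hdon" (length 4)

4


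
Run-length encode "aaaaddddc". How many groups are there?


Input: aaaaddddc
Scanning for consecutive runs:
  Group 1: 'a' x 4 (positions 0-3)
  Group 2: 'd' x 4 (positions 4-7)
  Group 3: 'c' x 1 (positions 8-8)
Total groups: 3

3


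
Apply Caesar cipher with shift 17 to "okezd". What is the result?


Caesar cipher: shift "okezd" by 17
  'o' (pos 14) + 17 = pos 5 = 'f'
  'k' (pos 10) + 17 = pos 1 = 'b'
  'e' (pos 4) + 17 = pos 21 = 'v'
  'z' (pos 25) + 17 = pos 16 = 'q'
  'd' (pos 3) + 17 = pos 20 = 'u'
Result: fbvqu

fbvqu


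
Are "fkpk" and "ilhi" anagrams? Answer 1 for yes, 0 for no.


Strings: "fkpk", "ilhi"
Sorted first:  fkkp
Sorted second: hiil
Differ at position 0: 'f' vs 'h' => not anagrams

0


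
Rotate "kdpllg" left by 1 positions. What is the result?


Input: "kdpllg", rotate left by 1
First 1 characters: "k"
Remaining characters: "dpllg"
Concatenate remaining + first: "dpllg" + "k" = "dpllgk"

dpllgk


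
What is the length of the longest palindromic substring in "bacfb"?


Input: "bacfb"
Checking substrings for palindromes:
  No multi-char palindromic substrings found
Longest palindromic substring: "b" with length 1

1


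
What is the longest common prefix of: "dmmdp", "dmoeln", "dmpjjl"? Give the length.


Words: dmmdp, dmoeln, dmpjjl
  Position 0: all 'd' => match
  Position 1: all 'm' => match
  Position 2: ('m', 'o', 'p') => mismatch, stop
LCP = "dm" (length 2)

2


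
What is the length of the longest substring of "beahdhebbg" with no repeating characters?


Input: "beahdhebbg"
Sliding window (track last position of each char):
  Position 0 ('b'): window [0,0] length 1 -- new best
  Position 1 ('e'): window [0,1] length 2 -- new best
  Position 2 ('a'): window [0,2] length 3 -- new best
  Position 3 ('h'): window [0,3] length 4 -- new best
  Position 4 ('d'): window [0,4] length 5 -- new best
  Position 5 ('h'): repeat (last at 3), move window start to 4
  Position 5 ('h'): window [4,5] length 2
  Position 6 ('e'): window [4,6] length 3
  Position 7 ('b'): window [4,7] length 4
  Position 8 ('b'): repeat (last at 7), move window start to 8
  Position 8 ('b'): window [8,8] length 1
  Position 9 ('g'): window [8,9] length 2
Longest substring with no repeats: "beahd" with length 5

5


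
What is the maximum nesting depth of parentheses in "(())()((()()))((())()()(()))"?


Input: "(())()((()()))((())()()(()))"
Tracking depth:
  Position 0 '(': depth becomes 1
  Position 1 '(': depth becomes 2
  Position 2 ')': depth becomes 1
  Position 3 ')': depth becomes 0
  Position 4 '(': depth becomes 1
  Position 5 ')': depth becomes 0
  Position 6 '(': depth becomes 1
  Position 7 '(': depth becomes 2
  Position 8 '(': depth becomes 3
  Position 9 ')': depth becomes 2
  Position 10 '(': depth becomes 3
  Position 11 ')': depth becomes 2
  Position 12 ')': depth becomes 1
  Position 13 ')': depth becomes 0
  Position 14 '(': depth becomes 1
  Position 15 '(': depth becomes 2
  Position 16 '(': depth becomes 3
  Position 17 ')': depth becomes 2
  Position 18 ')': depth becomes 1
  Position 19 '(': depth becomes 2
  Position 20 ')': depth becomes 1
  Position 21 '(': depth becomes 2
  Position 22 ')': depth becomes 1
  Position 23 '(': depth becomes 2
  Position 24 '(': depth becomes 3
  Position 25 ')': depth becomes 2
  Position 26 ')': depth becomes 1
  Position 27 ')': depth becomes 0
Maximum depth reached: 3

3


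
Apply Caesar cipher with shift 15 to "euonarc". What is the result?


Caesar cipher: shift "euonarc" by 15
  'e' (pos 4) + 15 = pos 19 = 't'
  'u' (pos 20) + 15 = pos 9 = 'j'
  'o' (pos 14) + 15 = pos 3 = 'd'
  'n' (pos 13) + 15 = pos 2 = 'c'
  'a' (pos 0) + 15 = pos 15 = 'p'
  'r' (pos 17) + 15 = pos 6 = 'g'
  'c' (pos 2) + 15 = pos 17 = 'r'
Result: tjdcpgr

tjdcpgr


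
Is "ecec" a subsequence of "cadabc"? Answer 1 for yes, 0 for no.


Check if "ecec" is a subsequence of "cadabc"
Greedy scan:
  Position 0 ('c'): no match needed
  Position 1 ('a'): no match needed
  Position 2 ('d'): no match needed
  Position 3 ('a'): no match needed
  Position 4 ('b'): no match needed
  Position 5 ('c'): no match needed
Only matched 0/4 characters => not a subsequence

0


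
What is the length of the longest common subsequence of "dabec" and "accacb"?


LCS of "dabec" and "accacb"
DP table:
           a    c    c    a    c    b
      0    0    0    0    0    0    0
  d   0    0    0    0    0    0    0
  a   0    1    1    1    1    1    1
  b   0    1    1    1    1    1    2
  e   0    1    1    1    1    1    2
  c   0    1    2    2    2    2    2
LCS length = dp[5][6] = 2

2


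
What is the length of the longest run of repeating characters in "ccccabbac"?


Input: "ccccabbac"
Scanning for longest run:
  Position 1 ('c'): continues run of 'c', length=2
  Position 2 ('c'): continues run of 'c', length=3
  Position 3 ('c'): continues run of 'c', length=4
  Position 4 ('a'): new char, reset run to 1
  Position 5 ('b'): new char, reset run to 1
  Position 6 ('b'): continues run of 'b', length=2
  Position 7 ('a'): new char, reset run to 1
  Position 8 ('c'): new char, reset run to 1
Longest run: 'c' with length 4

4


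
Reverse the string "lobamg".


Input: lobamg
Reading characters right to left:
  Position 5: 'g'
  Position 4: 'm'
  Position 3: 'a'
  Position 2: 'b'
  Position 1: 'o'
  Position 0: 'l'
Reversed: gmabol

gmabol


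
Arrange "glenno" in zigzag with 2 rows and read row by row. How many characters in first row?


Zigzag "glenno" into 2 rows:
Placing characters:
  'g' => row 0
  'l' => row 1
  'e' => row 0
  'n' => row 1
  'n' => row 0
  'o' => row 1
Rows:
  Row 0: "gen"
  Row 1: "lno"
First row length: 3

3


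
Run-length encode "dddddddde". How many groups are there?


Input: dddddddde
Scanning for consecutive runs:
  Group 1: 'd' x 8 (positions 0-7)
  Group 2: 'e' x 1 (positions 8-8)
Total groups: 2

2


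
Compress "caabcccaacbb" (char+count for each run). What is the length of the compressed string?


Input: caabcccaacbb
Runs:
  'c' x 1 => "c1"
  'a' x 2 => "a2"
  'b' x 1 => "b1"
  'c' x 3 => "c3"
  'a' x 2 => "a2"
  'c' x 1 => "c1"
  'b' x 2 => "b2"
Compressed: "c1a2b1c3a2c1b2"
Compressed length: 14

14


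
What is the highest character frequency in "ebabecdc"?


Input: ebabecdc
Character counts:
  'a': 1
  'b': 2
  'c': 2
  'd': 1
  'e': 2
Maximum frequency: 2

2


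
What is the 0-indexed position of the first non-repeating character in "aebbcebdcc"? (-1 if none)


Input: aebbcebdcc
Character frequencies:
  'a': 1
  'b': 3
  'c': 3
  'd': 1
  'e': 2
Scanning left to right for freq == 1:
  Position 0 ('a'): unique! => answer = 0

0


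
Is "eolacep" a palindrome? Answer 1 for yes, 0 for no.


Input: eolacep
Reversed: pecaloe
  Compare pos 0 ('e') with pos 6 ('p'): MISMATCH
  Compare pos 1 ('o') with pos 5 ('e'): MISMATCH
  Compare pos 2 ('l') with pos 4 ('c'): MISMATCH
Result: not a palindrome

0


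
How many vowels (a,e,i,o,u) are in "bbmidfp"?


Input: bbmidfp
Checking each character:
  'b' at position 0: consonant
  'b' at position 1: consonant
  'm' at position 2: consonant
  'i' at position 3: vowel (running total: 1)
  'd' at position 4: consonant
  'f' at position 5: consonant
  'p' at position 6: consonant
Total vowels: 1

1


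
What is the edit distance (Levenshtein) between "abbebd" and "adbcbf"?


Computing edit distance: "abbebd" -> "adbcbf"
DP table:
           a    d    b    c    b    f
      0    1    2    3    4    5    6
  a   1    0    1    2    3    4    5
  b   2    1    1    1    2    3    4
  b   3    2    2    1    2    2    3
  e   4    3    3    2    2    3    3
  b   5    4    4    3    3    2    3
  d   6    5    4    4    4    3    3
Edit distance = dp[6][6] = 3

3


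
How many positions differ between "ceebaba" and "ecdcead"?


Comparing "ceebaba" and "ecdcead" position by position:
  Position 0: 'c' vs 'e' => DIFFER
  Position 1: 'e' vs 'c' => DIFFER
  Position 2: 'e' vs 'd' => DIFFER
  Position 3: 'b' vs 'c' => DIFFER
  Position 4: 'a' vs 'e' => DIFFER
  Position 5: 'b' vs 'a' => DIFFER
  Position 6: 'a' vs 'd' => DIFFER
Positions that differ: 7

7


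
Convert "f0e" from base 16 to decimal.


Input: "f0e" in base 16
Positional expansion:
  Digit 'f' (value 15) x 16^2 = 3840
  Digit '0' (value 0) x 16^1 = 0
  Digit 'e' (value 14) x 16^0 = 14
Sum = 3854

3854


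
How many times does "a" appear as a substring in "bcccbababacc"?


Searching for "a" in "bcccbababacc"
Scanning each position:
  Position 0: "b" => no
  Position 1: "c" => no
  Position 2: "c" => no
  Position 3: "c" => no
  Position 4: "b" => no
  Position 5: "a" => MATCH
  Position 6: "b" => no
  Position 7: "a" => MATCH
  Position 8: "b" => no
  Position 9: "a" => MATCH
  Position 10: "c" => no
  Position 11: "c" => no
Total occurrences: 3

3


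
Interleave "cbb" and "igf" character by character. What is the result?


Interleaving "cbb" and "igf":
  Position 0: 'c' from first, 'i' from second => "ci"
  Position 1: 'b' from first, 'g' from second => "bg"
  Position 2: 'b' from first, 'f' from second => "bf"
Result: cibgbf

cibgbf


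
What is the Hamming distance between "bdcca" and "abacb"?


Comparing "bdcca" and "abacb" position by position:
  Position 0: 'b' vs 'a' => differ
  Position 1: 'd' vs 'b' => differ
  Position 2: 'c' vs 'a' => differ
  Position 3: 'c' vs 'c' => same
  Position 4: 'a' vs 'b' => differ
Total differences (Hamming distance): 4

4


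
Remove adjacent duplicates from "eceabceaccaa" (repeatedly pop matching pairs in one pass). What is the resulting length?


Input: eceabceaccaa
Stack-based adjacent duplicate removal:
  Read 'e': push. Stack: e
  Read 'c': push. Stack: ec
  Read 'e': push. Stack: ece
  Read 'a': push. Stack: ecea
  Read 'b': push. Stack: eceab
  Read 'c': push. Stack: eceabc
  Read 'e': push. Stack: eceabce
  Read 'a': push. Stack: eceabcea
  Read 'c': push. Stack: eceabceac
  Read 'c': matches stack top 'c' => pop. Stack: eceabcea
  Read 'a': matches stack top 'a' => pop. Stack: eceabce
  Read 'a': push. Stack: eceabcea
Final stack: "eceabcea" (length 8)

8


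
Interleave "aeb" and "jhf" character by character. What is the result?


Interleaving "aeb" and "jhf":
  Position 0: 'a' from first, 'j' from second => "aj"
  Position 1: 'e' from first, 'h' from second => "eh"
  Position 2: 'b' from first, 'f' from second => "bf"
Result: ajehbf

ajehbf


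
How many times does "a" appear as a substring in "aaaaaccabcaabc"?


Searching for "a" in "aaaaaccabcaabc"
Scanning each position:
  Position 0: "a" => MATCH
  Position 1: "a" => MATCH
  Position 2: "a" => MATCH
  Position 3: "a" => MATCH
  Position 4: "a" => MATCH
  Position 5: "c" => no
  Position 6: "c" => no
  Position 7: "a" => MATCH
  Position 8: "b" => no
  Position 9: "c" => no
  Position 10: "a" => MATCH
  Position 11: "a" => MATCH
  Position 12: "b" => no
  Position 13: "c" => no
Total occurrences: 8

8


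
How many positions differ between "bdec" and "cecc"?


Comparing "bdec" and "cecc" position by position:
  Position 0: 'b' vs 'c' => DIFFER
  Position 1: 'd' vs 'e' => DIFFER
  Position 2: 'e' vs 'c' => DIFFER
  Position 3: 'c' vs 'c' => same
Positions that differ: 3

3


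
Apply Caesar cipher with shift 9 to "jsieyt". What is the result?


Caesar cipher: shift "jsieyt" by 9
  'j' (pos 9) + 9 = pos 18 = 's'
  's' (pos 18) + 9 = pos 1 = 'b'
  'i' (pos 8) + 9 = pos 17 = 'r'
  'e' (pos 4) + 9 = pos 13 = 'n'
  'y' (pos 24) + 9 = pos 7 = 'h'
  't' (pos 19) + 9 = pos 2 = 'c'
Result: sbrnhc

sbrnhc


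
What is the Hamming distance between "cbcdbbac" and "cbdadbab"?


Comparing "cbcdbbac" and "cbdadbab" position by position:
  Position 0: 'c' vs 'c' => same
  Position 1: 'b' vs 'b' => same
  Position 2: 'c' vs 'd' => differ
  Position 3: 'd' vs 'a' => differ
  Position 4: 'b' vs 'd' => differ
  Position 5: 'b' vs 'b' => same
  Position 6: 'a' vs 'a' => same
  Position 7: 'c' vs 'b' => differ
Total differences (Hamming distance): 4

4


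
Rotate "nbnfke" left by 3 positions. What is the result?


Input: "nbnfke", rotate left by 3
First 3 characters: "nbn"
Remaining characters: "fke"
Concatenate remaining + first: "fke" + "nbn" = "fkenbn"

fkenbn


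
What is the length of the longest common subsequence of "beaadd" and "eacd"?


LCS of "beaadd" and "eacd"
DP table:
           e    a    c    d
      0    0    0    0    0
  b   0    0    0    0    0
  e   0    1    1    1    1
  a   0    1    2    2    2
  a   0    1    2    2    2
  d   0    1    2    2    3
  d   0    1    2    2    3
LCS length = dp[6][4] = 3

3


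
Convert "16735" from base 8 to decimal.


Input: "16735" in base 8
Positional expansion:
  Digit '1' (value 1) x 8^4 = 4096
  Digit '6' (value 6) x 8^3 = 3072
  Digit '7' (value 7) x 8^2 = 448
  Digit '3' (value 3) x 8^1 = 24
  Digit '5' (value 5) x 8^0 = 5
Sum = 7645

7645


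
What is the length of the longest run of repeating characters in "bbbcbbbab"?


Input: "bbbcbbbab"
Scanning for longest run:
  Position 1 ('b'): continues run of 'b', length=2
  Position 2 ('b'): continues run of 'b', length=3
  Position 3 ('c'): new char, reset run to 1
  Position 4 ('b'): new char, reset run to 1
  Position 5 ('b'): continues run of 'b', length=2
  Position 6 ('b'): continues run of 'b', length=3
  Position 7 ('a'): new char, reset run to 1
  Position 8 ('b'): new char, reset run to 1
Longest run: 'b' with length 3

3


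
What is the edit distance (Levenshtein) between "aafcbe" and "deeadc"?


Computing edit distance: "aafcbe" -> "deeadc"
DP table:
           d    e    e    a    d    c
      0    1    2    3    4    5    6
  a   1    1    2    3    3    4    5
  a   2    2    2    3    3    4    5
  f   3    3    3    3    4    4    5
  c   4    4    4    4    4    5    4
  b   5    5    5    5    5    5    5
  e   6    6    5    5    6    6    6
Edit distance = dp[6][6] = 6

6


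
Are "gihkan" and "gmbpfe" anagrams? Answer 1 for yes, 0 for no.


Strings: "gihkan", "gmbpfe"
Sorted first:  aghikn
Sorted second: befgmp
Differ at position 0: 'a' vs 'b' => not anagrams

0


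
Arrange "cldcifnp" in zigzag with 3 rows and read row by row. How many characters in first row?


Zigzag "cldcifnp" into 3 rows:
Placing characters:
  'c' => row 0
  'l' => row 1
  'd' => row 2
  'c' => row 1
  'i' => row 0
  'f' => row 1
  'n' => row 2
  'p' => row 1
Rows:
  Row 0: "ci"
  Row 1: "lcfp"
  Row 2: "dn"
First row length: 2

2


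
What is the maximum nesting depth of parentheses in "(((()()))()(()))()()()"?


Input: "(((()()))()(()))()()()"
Tracking depth:
  Position 0 '(': depth becomes 1
  Position 1 '(': depth becomes 2
  Position 2 '(': depth becomes 3
  Position 3 '(': depth becomes 4
  Position 4 ')': depth becomes 3
  Position 5 '(': depth becomes 4
  Position 6 ')': depth becomes 3
  Position 7 ')': depth becomes 2
  Position 8 ')': depth becomes 1
  Position 9 '(': depth becomes 2
  Position 10 ')': depth becomes 1
  Position 11 '(': depth becomes 2
  Position 12 '(': depth becomes 3
  Position 13 ')': depth becomes 2
  Position 14 ')': depth becomes 1
  Position 15 ')': depth becomes 0
  Position 16 '(': depth becomes 1
  Position 17 ')': depth becomes 0
  Position 18 '(': depth becomes 1
  Position 19 ')': depth becomes 0
  Position 20 '(': depth becomes 1
  Position 21 ')': depth becomes 0
Maximum depth reached: 4

4


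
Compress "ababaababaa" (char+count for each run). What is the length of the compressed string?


Input: ababaababaa
Runs:
  'a' x 1 => "a1"
  'b' x 1 => "b1"
  'a' x 1 => "a1"
  'b' x 1 => "b1"
  'a' x 2 => "a2"
  'b' x 1 => "b1"
  'a' x 1 => "a1"
  'b' x 1 => "b1"
  'a' x 2 => "a2"
Compressed: "a1b1a1b1a2b1a1b1a2"
Compressed length: 18

18


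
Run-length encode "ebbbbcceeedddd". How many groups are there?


Input: ebbbbcceeedddd
Scanning for consecutive runs:
  Group 1: 'e' x 1 (positions 0-0)
  Group 2: 'b' x 4 (positions 1-4)
  Group 3: 'c' x 2 (positions 5-6)
  Group 4: 'e' x 3 (positions 7-9)
  Group 5: 'd' x 4 (positions 10-13)
Total groups: 5

5


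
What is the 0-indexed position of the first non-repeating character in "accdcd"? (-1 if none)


Input: accdcd
Character frequencies:
  'a': 1
  'c': 3
  'd': 2
Scanning left to right for freq == 1:
  Position 0 ('a'): unique! => answer = 0

0


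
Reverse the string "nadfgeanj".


Input: nadfgeanj
Reading characters right to left:
  Position 8: 'j'
  Position 7: 'n'
  Position 6: 'a'
  Position 5: 'e'
  Position 4: 'g'
  Position 3: 'f'
  Position 2: 'd'
  Position 1: 'a'
  Position 0: 'n'
Reversed: jnaegfdan

jnaegfdan


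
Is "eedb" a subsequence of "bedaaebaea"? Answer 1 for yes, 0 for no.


Check if "eedb" is a subsequence of "bedaaebaea"
Greedy scan:
  Position 0 ('b'): no match needed
  Position 1 ('e'): matches sub[0] = 'e'
  Position 2 ('d'): no match needed
  Position 3 ('a'): no match needed
  Position 4 ('a'): no match needed
  Position 5 ('e'): matches sub[1] = 'e'
  Position 6 ('b'): no match needed
  Position 7 ('a'): no match needed
  Position 8 ('e'): no match needed
  Position 9 ('a'): no match needed
Only matched 2/4 characters => not a subsequence

0


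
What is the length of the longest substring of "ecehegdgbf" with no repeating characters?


Input: "ecehegdgbf"
Sliding window (track last position of each char):
  Position 0 ('e'): window [0,0] length 1 -- new best
  Position 1 ('c'): window [0,1] length 2 -- new best
  Position 2 ('e'): repeat (last at 0), move window start to 1
  Position 2 ('e'): window [1,2] length 2
  Position 3 ('h'): window [1,3] length 3 -- new best
  Position 4 ('e'): repeat (last at 2), move window start to 3
  Position 4 ('e'): window [3,4] length 2
  Position 5 ('g'): window [3,5] length 3
  Position 6 ('d'): window [3,6] length 4 -- new best
  Position 7 ('g'): repeat (last at 5), move window start to 6
  Position 7 ('g'): window [6,7] length 2
  Position 8 ('b'): window [6,8] length 3
  Position 9 ('f'): window [6,9] length 4
Longest substring with no repeats: "hegd" with length 4

4


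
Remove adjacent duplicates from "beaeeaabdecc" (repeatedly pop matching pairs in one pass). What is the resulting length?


Input: beaeeaabdecc
Stack-based adjacent duplicate removal:
  Read 'b': push. Stack: b
  Read 'e': push. Stack: be
  Read 'a': push. Stack: bea
  Read 'e': push. Stack: beae
  Read 'e': matches stack top 'e' => pop. Stack: bea
  Read 'a': matches stack top 'a' => pop. Stack: be
  Read 'a': push. Stack: bea
  Read 'b': push. Stack: beab
  Read 'd': push. Stack: beabd
  Read 'e': push. Stack: beabde
  Read 'c': push. Stack: beabdec
  Read 'c': matches stack top 'c' => pop. Stack: beabde
Final stack: "beabde" (length 6)

6


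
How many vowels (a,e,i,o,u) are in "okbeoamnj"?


Input: okbeoamnj
Checking each character:
  'o' at position 0: vowel (running total: 1)
  'k' at position 1: consonant
  'b' at position 2: consonant
  'e' at position 3: vowel (running total: 2)
  'o' at position 4: vowel (running total: 3)
  'a' at position 5: vowel (running total: 4)
  'm' at position 6: consonant
  'n' at position 7: consonant
  'j' at position 8: consonant
Total vowels: 4

4


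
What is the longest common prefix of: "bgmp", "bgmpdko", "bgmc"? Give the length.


Words: bgmp, bgmpdko, bgmc
  Position 0: all 'b' => match
  Position 1: all 'g' => match
  Position 2: all 'm' => match
  Position 3: ('p', 'p', 'c') => mismatch, stop
LCP = "bgm" (length 3)

3


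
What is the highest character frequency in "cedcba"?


Input: cedcba
Character counts:
  'a': 1
  'b': 1
  'c': 2
  'd': 1
  'e': 1
Maximum frequency: 2

2


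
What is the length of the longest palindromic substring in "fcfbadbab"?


Input: "fcfbadbab"
Checking substrings for palindromes:
  [0:3] "fcf" (len 3) => palindrome
  [6:9] "bab" (len 3) => palindrome
Longest palindromic substring: "fcf" with length 3

3


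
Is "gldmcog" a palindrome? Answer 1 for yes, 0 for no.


Input: gldmcog
Reversed: gocmdlg
  Compare pos 0 ('g') with pos 6 ('g'): match
  Compare pos 1 ('l') with pos 5 ('o'): MISMATCH
  Compare pos 2 ('d') with pos 4 ('c'): MISMATCH
Result: not a palindrome

0


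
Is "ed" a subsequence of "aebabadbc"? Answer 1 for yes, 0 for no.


Check if "ed" is a subsequence of "aebabadbc"
Greedy scan:
  Position 0 ('a'): no match needed
  Position 1 ('e'): matches sub[0] = 'e'
  Position 2 ('b'): no match needed
  Position 3 ('a'): no match needed
  Position 4 ('b'): no match needed
  Position 5 ('a'): no match needed
  Position 6 ('d'): matches sub[1] = 'd'
  Position 7 ('b'): no match needed
  Position 8 ('c'): no match needed
All 2 characters matched => is a subsequence

1


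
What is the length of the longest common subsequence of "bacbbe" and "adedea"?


LCS of "bacbbe" and "adedea"
DP table:
           a    d    e    d    e    a
      0    0    0    0    0    0    0
  b   0    0    0    0    0    0    0
  a   0    1    1    1    1    1    1
  c   0    1    1    1    1    1    1
  b   0    1    1    1    1    1    1
  b   0    1    1    1    1    1    1
  e   0    1    1    2    2    2    2
LCS length = dp[6][6] = 2

2


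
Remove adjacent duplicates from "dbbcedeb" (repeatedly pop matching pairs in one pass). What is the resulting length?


Input: dbbcedeb
Stack-based adjacent duplicate removal:
  Read 'd': push. Stack: d
  Read 'b': push. Stack: db
  Read 'b': matches stack top 'b' => pop. Stack: d
  Read 'c': push. Stack: dc
  Read 'e': push. Stack: dce
  Read 'd': push. Stack: dced
  Read 'e': push. Stack: dcede
  Read 'b': push. Stack: dcedeb
Final stack: "dcedeb" (length 6)

6


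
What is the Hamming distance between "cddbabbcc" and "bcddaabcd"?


Comparing "cddbabbcc" and "bcddaabcd" position by position:
  Position 0: 'c' vs 'b' => differ
  Position 1: 'd' vs 'c' => differ
  Position 2: 'd' vs 'd' => same
  Position 3: 'b' vs 'd' => differ
  Position 4: 'a' vs 'a' => same
  Position 5: 'b' vs 'a' => differ
  Position 6: 'b' vs 'b' => same
  Position 7: 'c' vs 'c' => same
  Position 8: 'c' vs 'd' => differ
Total differences (Hamming distance): 5

5


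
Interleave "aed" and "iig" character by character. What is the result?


Interleaving "aed" and "iig":
  Position 0: 'a' from first, 'i' from second => "ai"
  Position 1: 'e' from first, 'i' from second => "ei"
  Position 2: 'd' from first, 'g' from second => "dg"
Result: aieidg

aieidg


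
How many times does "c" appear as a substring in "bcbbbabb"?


Searching for "c" in "bcbbbabb"
Scanning each position:
  Position 0: "b" => no
  Position 1: "c" => MATCH
  Position 2: "b" => no
  Position 3: "b" => no
  Position 4: "b" => no
  Position 5: "a" => no
  Position 6: "b" => no
  Position 7: "b" => no
Total occurrences: 1

1


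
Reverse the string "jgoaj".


Input: jgoaj
Reading characters right to left:
  Position 4: 'j'
  Position 3: 'a'
  Position 2: 'o'
  Position 1: 'g'
  Position 0: 'j'
Reversed: jaogj

jaogj


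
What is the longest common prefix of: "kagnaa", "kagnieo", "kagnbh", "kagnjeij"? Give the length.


Words: kagnaa, kagnieo, kagnbh, kagnjeij
  Position 0: all 'k' => match
  Position 1: all 'a' => match
  Position 2: all 'g' => match
  Position 3: all 'n' => match
  Position 4: ('a', 'i', 'b', 'j') => mismatch, stop
LCP = "kagn" (length 4)

4


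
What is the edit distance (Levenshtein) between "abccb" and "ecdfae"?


Computing edit distance: "abccb" -> "ecdfae"
DP table:
           e    c    d    f    a    e
      0    1    2    3    4    5    6
  a   1    1    2    3    4    4    5
  b   2    2    2    3    4    5    5
  c   3    3    2    3    4    5    6
  c   4    4    3    3    4    5    6
  b   5    5    4    4    4    5    6
Edit distance = dp[5][6] = 6

6


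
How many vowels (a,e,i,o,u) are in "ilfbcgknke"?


Input: ilfbcgknke
Checking each character:
  'i' at position 0: vowel (running total: 1)
  'l' at position 1: consonant
  'f' at position 2: consonant
  'b' at position 3: consonant
  'c' at position 4: consonant
  'g' at position 5: consonant
  'k' at position 6: consonant
  'n' at position 7: consonant
  'k' at position 8: consonant
  'e' at position 9: vowel (running total: 2)
Total vowels: 2

2


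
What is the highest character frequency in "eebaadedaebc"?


Input: eebaadedaebc
Character counts:
  'a': 3
  'b': 2
  'c': 1
  'd': 2
  'e': 4
Maximum frequency: 4

4


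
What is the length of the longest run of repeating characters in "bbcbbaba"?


Input: "bbcbbaba"
Scanning for longest run:
  Position 1 ('b'): continues run of 'b', length=2
  Position 2 ('c'): new char, reset run to 1
  Position 3 ('b'): new char, reset run to 1
  Position 4 ('b'): continues run of 'b', length=2
  Position 5 ('a'): new char, reset run to 1
  Position 6 ('b'): new char, reset run to 1
  Position 7 ('a'): new char, reset run to 1
Longest run: 'b' with length 2

2


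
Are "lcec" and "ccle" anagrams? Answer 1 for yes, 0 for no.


Strings: "lcec", "ccle"
Sorted first:  ccel
Sorted second: ccel
Sorted forms match => anagrams

1


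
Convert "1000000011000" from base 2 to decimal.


Input: "1000000011000" in base 2
Positional expansion:
  Digit '1' (value 1) x 2^12 = 4096
  Digit '0' (value 0) x 2^11 = 0
  Digit '0' (value 0) x 2^10 = 0
  Digit '0' (value 0) x 2^9 = 0
  Digit '0' (value 0) x 2^8 = 0
  Digit '0' (value 0) x 2^7 = 0
  Digit '0' (value 0) x 2^6 = 0
  Digit '0' (value 0) x 2^5 = 0
  Digit '1' (value 1) x 2^4 = 16
  Digit '1' (value 1) x 2^3 = 8
  Digit '0' (value 0) x 2^2 = 0
  Digit '0' (value 0) x 2^1 = 0
  Digit '0' (value 0) x 2^0 = 0
Sum = 4120

4120


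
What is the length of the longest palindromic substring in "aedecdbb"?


Input: "aedecdbb"
Checking substrings for palindromes:
  [1:4] "ede" (len 3) => palindrome
  [6:8] "bb" (len 2) => palindrome
Longest palindromic substring: "ede" with length 3

3


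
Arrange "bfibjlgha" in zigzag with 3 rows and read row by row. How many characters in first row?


Zigzag "bfibjlgha" into 3 rows:
Placing characters:
  'b' => row 0
  'f' => row 1
  'i' => row 2
  'b' => row 1
  'j' => row 0
  'l' => row 1
  'g' => row 2
  'h' => row 1
  'a' => row 0
Rows:
  Row 0: "bja"
  Row 1: "fblh"
  Row 2: "ig"
First row length: 3

3


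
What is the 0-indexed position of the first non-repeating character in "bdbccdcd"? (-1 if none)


Input: bdbccdcd
Character frequencies:
  'b': 2
  'c': 3
  'd': 3
Scanning left to right for freq == 1:
  Position 0 ('b'): freq=2, skip
  Position 1 ('d'): freq=3, skip
  Position 2 ('b'): freq=2, skip
  Position 3 ('c'): freq=3, skip
  Position 4 ('c'): freq=3, skip
  Position 5 ('d'): freq=3, skip
  Position 6 ('c'): freq=3, skip
  Position 7 ('d'): freq=3, skip
  No unique character found => answer = -1

-1


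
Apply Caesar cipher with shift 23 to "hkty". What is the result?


Caesar cipher: shift "hkty" by 23
  'h' (pos 7) + 23 = pos 4 = 'e'
  'k' (pos 10) + 23 = pos 7 = 'h'
  't' (pos 19) + 23 = pos 16 = 'q'
  'y' (pos 24) + 23 = pos 21 = 'v'
Result: ehqv

ehqv


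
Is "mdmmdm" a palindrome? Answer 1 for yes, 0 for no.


Input: mdmmdm
Reversed: mdmmdm
  Compare pos 0 ('m') with pos 5 ('m'): match
  Compare pos 1 ('d') with pos 4 ('d'): match
  Compare pos 2 ('m') with pos 3 ('m'): match
Result: palindrome

1


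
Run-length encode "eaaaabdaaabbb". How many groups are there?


Input: eaaaabdaaabbb
Scanning for consecutive runs:
  Group 1: 'e' x 1 (positions 0-0)
  Group 2: 'a' x 4 (positions 1-4)
  Group 3: 'b' x 1 (positions 5-5)
  Group 4: 'd' x 1 (positions 6-6)
  Group 5: 'a' x 3 (positions 7-9)
  Group 6: 'b' x 3 (positions 10-12)
Total groups: 6

6


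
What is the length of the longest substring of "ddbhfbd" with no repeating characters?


Input: "ddbhfbd"
Sliding window (track last position of each char):
  Position 0 ('d'): window [0,0] length 1 -- new best
  Position 1 ('d'): repeat (last at 0), move window start to 1
  Position 1 ('d'): window [1,1] length 1
  Position 2 ('b'): window [1,2] length 2 -- new best
  Position 3 ('h'): window [1,3] length 3 -- new best
  Position 4 ('f'): window [1,4] length 4 -- new best
  Position 5 ('b'): repeat (last at 2), move window start to 3
  Position 5 ('b'): window [3,5] length 3
  Position 6 ('d'): window [3,6] length 4
Longest substring with no repeats: "dbhf" with length 4

4


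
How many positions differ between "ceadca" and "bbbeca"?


Comparing "ceadca" and "bbbeca" position by position:
  Position 0: 'c' vs 'b' => DIFFER
  Position 1: 'e' vs 'b' => DIFFER
  Position 2: 'a' vs 'b' => DIFFER
  Position 3: 'd' vs 'e' => DIFFER
  Position 4: 'c' vs 'c' => same
  Position 5: 'a' vs 'a' => same
Positions that differ: 4

4


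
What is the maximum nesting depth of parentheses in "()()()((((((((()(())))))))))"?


Input: "()()()((((((((()(())))))))))"
Tracking depth:
  Position 0 '(': depth becomes 1
  Position 1 ')': depth becomes 0
  Position 2 '(': depth becomes 1
  Position 3 ')': depth becomes 0
  Position 4 '(': depth becomes 1
  Position 5 ')': depth becomes 0
  Position 6 '(': depth becomes 1
  Position 7 '(': depth becomes 2
  Position 8 '(': depth becomes 3
  Position 9 '(': depth becomes 4
  Position 10 '(': depth becomes 5
  Position 11 '(': depth becomes 6
  Position 12 '(': depth becomes 7
  Position 13 '(': depth becomes 8
  Position 14 '(': depth becomes 9
  Position 15 ')': depth becomes 8
  Position 16 '(': depth becomes 9
  Position 17 '(': depth becomes 10
  Position 18 ')': depth becomes 9
  Position 19 ')': depth becomes 8
  Position 20 ')': depth becomes 7
  Position 21 ')': depth becomes 6
  Position 22 ')': depth becomes 5
  Position 23 ')': depth becomes 4
  Position 24 ')': depth becomes 3
  Position 25 ')': depth becomes 2
  Position 26 ')': depth becomes 1
  Position 27 ')': depth becomes 0
Maximum depth reached: 10

10


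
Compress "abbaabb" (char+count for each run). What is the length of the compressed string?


Input: abbaabb
Runs:
  'a' x 1 => "a1"
  'b' x 2 => "b2"
  'a' x 2 => "a2"
  'b' x 2 => "b2"
Compressed: "a1b2a2b2"
Compressed length: 8

8


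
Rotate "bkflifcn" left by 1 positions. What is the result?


Input: "bkflifcn", rotate left by 1
First 1 characters: "b"
Remaining characters: "kflifcn"
Concatenate remaining + first: "kflifcn" + "b" = "kflifcnb"

kflifcnb


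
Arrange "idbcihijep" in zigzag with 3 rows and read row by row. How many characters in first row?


Zigzag "idbcihijep" into 3 rows:
Placing characters:
  'i' => row 0
  'd' => row 1
  'b' => row 2
  'c' => row 1
  'i' => row 0
  'h' => row 1
  'i' => row 2
  'j' => row 1
  'e' => row 0
  'p' => row 1
Rows:
  Row 0: "iie"
  Row 1: "dchjp"
  Row 2: "bi"
First row length: 3

3


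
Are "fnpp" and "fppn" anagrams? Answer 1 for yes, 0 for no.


Strings: "fnpp", "fppn"
Sorted first:  fnpp
Sorted second: fnpp
Sorted forms match => anagrams

1
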